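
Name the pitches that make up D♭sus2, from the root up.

Db – Eb – Ab

D♭sus2: suspended second on Db.
Db — root
Eb — major 2nd
Ab — perfect 5th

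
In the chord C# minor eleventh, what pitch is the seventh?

B

C# minor eleventh is built on C-sharp; its 7th is a minor 7th above the root.
A seventh above C uses the letter B, and the minor 7th above C-sharp is B.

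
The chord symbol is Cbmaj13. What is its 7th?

Bb

Cbmaj13 is built on Cb; its 7th is a major 7th above the root.
A seventh above C uses the letter B, and the major 7th above Cb is Bb.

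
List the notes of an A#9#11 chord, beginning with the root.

A♯ – C𝄪 – E♯ – G♯ – B♯ – D𝄪

A#9#11: dominant ninth sharp eleven on A♯.
A♯ — root
C𝄪 — major 3rd
E♯ — perfect 5th
G♯ — minor 7th
B♯ — major 9th
D𝄪 — augmented 11th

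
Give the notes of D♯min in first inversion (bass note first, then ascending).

F♯, A♯, D♯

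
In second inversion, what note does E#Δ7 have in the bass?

B#

E#Δ7 = E#–G##–B#–D##. Second inversion → fifth in the bass = B#.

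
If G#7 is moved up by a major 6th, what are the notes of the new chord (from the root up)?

E♯, G𝄪, B♯, D♯

G♯ up a major 6th → E♯. New chord: E♯ dominant seventh.
E♯ — root
G𝄪 — major 3rd
B♯ — perfect 5th
D♯ — minor 7th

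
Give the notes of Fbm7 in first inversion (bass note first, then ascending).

Abb – Cb – Ebb – Fb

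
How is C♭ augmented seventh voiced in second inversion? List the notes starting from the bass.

G, B-double-flat, C-flat, E-flat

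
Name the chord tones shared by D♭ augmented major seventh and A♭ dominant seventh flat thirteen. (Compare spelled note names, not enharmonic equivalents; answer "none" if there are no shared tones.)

D♭ augmented major seventh = D-flat, F, A, C.
A♭ dominant seventh flat thirteen = A-flat, C, E-flat, G-flat, F-flat.
Shared: C.

C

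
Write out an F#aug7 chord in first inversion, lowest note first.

A#, C##, E, F#

F#aug7 = F#–A#–C##–E; first inversion → third (A#) lowest.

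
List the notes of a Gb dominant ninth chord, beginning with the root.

Gb dominant ninth is a dominant ninth built on G♭.
Root: G♭
Major 3rd (3rd): B♭
Perfect 5th (5th): D♭
Minor 7th (7th): F♭
Major 9th (9th): A♭

G♭  B♭  D♭  F♭  A♭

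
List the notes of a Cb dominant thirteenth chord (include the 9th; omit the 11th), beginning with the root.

C♭, E♭, G♭, B𝄫, D♭, A♭

Root C♭, quality dominant thirteenth:
- root: C♭
- major 3rd: E♭
- perfect 5th: G♭
- minor 7th: B𝄫
- major 9th: D♭
- major 13th: A♭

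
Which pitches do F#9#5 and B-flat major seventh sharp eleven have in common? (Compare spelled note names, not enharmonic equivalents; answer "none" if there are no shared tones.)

F#9#5 = F♯, A♯, C𝄪, E, G♯.
B-flat major seventh sharp eleven = B♭, D, F, A, E.
Shared: E.

E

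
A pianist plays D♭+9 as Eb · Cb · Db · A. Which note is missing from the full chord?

F

The full D♭+9 chord is Db, F, A, Cb, Eb.
Comparing with the voicing, the major 3rd (3rd) — F — is absent.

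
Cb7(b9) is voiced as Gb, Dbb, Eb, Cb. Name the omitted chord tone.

Cb7(b9) = Cb, Eb, Gb, Bbb, Dbb. The voicing lacks the 7th (minor 7th), Bbb.

Bbb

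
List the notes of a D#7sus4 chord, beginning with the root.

D# – G# – A# – C#

D#7sus4: dominant seventh suspended fourth on D#.
Root: D#
Perfect 4th (4th): G#
Perfect 5th (5th): A#
Minor 7th (7th): C#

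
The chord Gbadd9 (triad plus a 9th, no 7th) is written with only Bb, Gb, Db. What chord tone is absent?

Ab

Gbadd9 = Gb, Bb, Db, Ab. The voicing lacks the 9th (major 9th), Ab.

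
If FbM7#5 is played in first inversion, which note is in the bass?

Ab

FbM7#5 in root position is Fb–Ab–C–Eb.
First inversion places the third in the bass, which is Ab.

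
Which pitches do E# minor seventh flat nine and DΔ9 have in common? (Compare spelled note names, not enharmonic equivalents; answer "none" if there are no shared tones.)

F#

E# minor seventh flat nine = E#, G#, B#, D#, F#.
DΔ9 = D, F#, A, C#, E.
Shared: F#.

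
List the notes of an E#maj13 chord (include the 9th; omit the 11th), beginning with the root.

E# – G## – B# – D## – F## – C##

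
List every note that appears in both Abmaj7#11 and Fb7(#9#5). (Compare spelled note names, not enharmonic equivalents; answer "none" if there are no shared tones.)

Abmaj7#11 = Ab, C, Eb, G, D.
Fb7(#9#5) = Fb, Ab, C, Ebb, G.
Shared: Ab, C, G.

Ab – C – G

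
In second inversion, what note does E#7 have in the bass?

B♯

E#7 in root position is E♯–G𝄪–B♯–D♯.
Second inversion places the fifth in the bass, which is B♯.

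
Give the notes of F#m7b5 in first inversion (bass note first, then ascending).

A – C – E – F#

In root position, F#m7b5 is F#–A–C–E.
First inversion puts the third (A) in the bass.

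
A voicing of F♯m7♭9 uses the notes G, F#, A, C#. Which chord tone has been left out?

F♯m7♭9 = F#, A, C#, E, G. The voicing lacks the 7th (minor 7th), E.

E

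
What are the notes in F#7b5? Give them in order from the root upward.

F#7b5 is a dominant seventh flat five built on F#.
F# — root
A# — major 3rd
C — diminished 5th
E — minor 7th

F# – A# – C – E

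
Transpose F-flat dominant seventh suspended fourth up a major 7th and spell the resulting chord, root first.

Eb, Ab, Bb, Db

A major 7th up from Fb is Eb, so the new chord is Eb dominant seventh suspended fourth.
Eb — root
Ab — perfect 4th
Bb — perfect 5th
Db — minor 7th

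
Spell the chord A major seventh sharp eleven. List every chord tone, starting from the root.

A, C-sharp, E, G-sharp, D-sharp

Root A, quality major seventh sharp eleven:
Root: A
Major 3rd (3rd): C-sharp
Perfect 5th (5th): E
Major 7th (7th): G-sharp
Augmented 11th (11th): D-sharp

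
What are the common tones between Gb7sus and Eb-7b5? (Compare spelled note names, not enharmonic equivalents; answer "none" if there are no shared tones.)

Gb7sus: Gb Cb Db Fb
Eb-7b5: Eb Gb Bbb Db
Common to both → Gb, Db.

Gb Db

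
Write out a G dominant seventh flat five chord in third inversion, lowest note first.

F  G  B  D-flat

In root position, G dominant seventh flat five is G–B–D-flat–F.
Third inversion puts the seventh (F) in the bass.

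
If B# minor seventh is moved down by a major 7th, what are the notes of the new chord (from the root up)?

C#, E, G#, B

B# down a major 7th → C#. New chord: C# minor seventh.
Root: C#
Minor 3rd (3rd): E
Perfect 5th (5th): G#
Minor 7th (7th): B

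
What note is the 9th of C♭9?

D♭

Root of C♭9 = C♭. The 9th is a major 9th: C♭ up a major 9th → D♭.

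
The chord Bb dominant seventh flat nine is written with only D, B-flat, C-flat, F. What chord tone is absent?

A-flat

Bb dominant seventh flat nine = B-flat, D, F, A-flat, C-flat. The voicing lacks the 7th (minor 7th), A-flat.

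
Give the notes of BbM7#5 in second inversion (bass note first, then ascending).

BbM7#5 = B♭–D–F♯–A; second inversion → fifth (F♯) lowest.

F♯, A, B♭, D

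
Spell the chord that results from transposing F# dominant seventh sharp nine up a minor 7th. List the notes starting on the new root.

Transposed root: F# → E (minor 7th up). So we spell E dominant seventh sharp nine:
- root: E
- major 3rd: G#
- perfect 5th: B
- minor 7th: D
- augmented 9th: F##

E, G#, B, D, F##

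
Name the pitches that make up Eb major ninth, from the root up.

Eb major ninth is a major ninth built on E-flat.
Root: E-flat
Major 3rd (3rd): G
Perfect 5th (5th): B-flat
Major 7th (7th): D
Major 9th (9th): F

E-flat, G, B-flat, D, F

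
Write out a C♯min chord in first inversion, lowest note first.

E – G♯ – C♯

C♯min = C♯–E–G♯; first inversion → third (E) lowest.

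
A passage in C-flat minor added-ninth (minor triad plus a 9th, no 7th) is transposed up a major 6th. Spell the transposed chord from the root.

A major 6th up from C-flat is A-flat, so the new chord is A-flat minor added-ninth.
Root: A-flat
Minor 3rd (3rd): C-flat
Perfect 5th (5th): E-flat
Major 9th (9th): B-flat

A-flat – C-flat – E-flat – B-flat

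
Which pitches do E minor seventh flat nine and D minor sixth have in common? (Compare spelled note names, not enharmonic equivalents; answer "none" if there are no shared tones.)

B D F

E minor seventh flat nine = E, G, B, D, F.
D minor sixth = D, F, A, B.
Shared: B, D, F.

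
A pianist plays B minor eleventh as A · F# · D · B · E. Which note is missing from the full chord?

C#

The full B minor eleventh chord is B, D, F#, A, C#, E.
Comparing with the voicing, the major 9th (9th) — C# — is absent.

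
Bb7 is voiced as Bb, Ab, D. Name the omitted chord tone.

F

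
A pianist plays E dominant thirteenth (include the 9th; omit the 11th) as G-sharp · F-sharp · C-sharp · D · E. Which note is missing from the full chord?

B

The full E dominant thirteenth chord is E, G-sharp, B, D, F-sharp, C-sharp.
Comparing with the voicing, the perfect 5th (5th) — B — is absent.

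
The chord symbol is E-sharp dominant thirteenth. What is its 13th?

Root of E-sharp dominant thirteenth = E♯. The 13th is a major 13th: E♯ up a major 13th → C𝄪.

C𝄪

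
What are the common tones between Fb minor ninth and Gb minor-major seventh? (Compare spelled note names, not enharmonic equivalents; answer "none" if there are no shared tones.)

G-flat

Fb minor ninth = F-flat, A-double-flat, C-flat, E-double-flat, G-flat.
Gb minor-major seventh = G-flat, B-double-flat, D-flat, F.
Shared: G-flat.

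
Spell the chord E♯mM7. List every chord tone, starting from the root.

E#  G#  B#  D##

E♯mM7: minor-major seventh on E#.
- root: E#
- minor 3rd: G#
- perfect 5th: B#
- major 7th: D##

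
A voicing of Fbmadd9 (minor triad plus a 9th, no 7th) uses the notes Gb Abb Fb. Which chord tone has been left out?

Cb

Fbmadd9 = Fb, Abb, Cb, Gb. The voicing lacks the 5th (perfect 5th), Cb.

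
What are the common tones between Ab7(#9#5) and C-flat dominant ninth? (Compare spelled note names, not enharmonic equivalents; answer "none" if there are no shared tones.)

Ab7(#9#5) = Ab, C, E, Gb, B.
C-flat dominant ninth = Cb, Eb, Gb, Bbb, Db.
Shared: Gb.

Gb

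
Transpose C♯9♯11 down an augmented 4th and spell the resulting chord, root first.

G  B  D  F  A  C#

C# down an augmented 4th → G. New chord: G dominant ninth sharp eleven.
G — root
B — major 3rd
D — perfect 5th
F — minor 7th
A — major 9th
C# — augmented 11th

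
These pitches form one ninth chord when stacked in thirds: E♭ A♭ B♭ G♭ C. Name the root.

A♭

Stacking in thirds gives A♭ – C – E♭ – G♭ – B♭, so A♭ is the root — A♭ dominant ninth.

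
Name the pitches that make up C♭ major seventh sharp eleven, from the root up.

Cb – Eb – Gb – Bb – F

C♭ major seventh sharp eleven: major seventh sharp eleven on Cb.
Root: Cb
Major 3rd (3rd): Eb
Perfect 5th (5th): Gb
Major 7th (7th): Bb
Augmented 11th (11th): F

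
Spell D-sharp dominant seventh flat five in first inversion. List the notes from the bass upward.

F𝄪, A, C♯, D♯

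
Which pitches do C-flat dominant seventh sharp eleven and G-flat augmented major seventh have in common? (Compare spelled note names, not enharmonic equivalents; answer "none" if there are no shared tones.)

C-flat dominant seventh sharp eleven = C-flat, E-flat, G-flat, B-double-flat, F.
G-flat augmented major seventh = G-flat, B-flat, D, F.
Shared: G-flat, F.

G-flat – F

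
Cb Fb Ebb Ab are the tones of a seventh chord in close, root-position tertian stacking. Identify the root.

Fb

Stacking in thirds gives Fb – Ab – Cb – Ebb, so Fb is the root — Fb dominant seventh.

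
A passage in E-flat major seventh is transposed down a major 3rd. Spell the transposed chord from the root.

A major 3rd down from Eb is Cb, so the new chord is Cb major seventh.
Root: Cb
Major 3rd (3rd): Eb
Perfect 5th (5th): Gb
Major 7th (7th): Bb

Cb, Eb, Gb, Bb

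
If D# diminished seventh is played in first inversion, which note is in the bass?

F-sharp

D# diminished seventh = D-sharp–F-sharp–A–C. First inversion → third in the bass = F-sharp.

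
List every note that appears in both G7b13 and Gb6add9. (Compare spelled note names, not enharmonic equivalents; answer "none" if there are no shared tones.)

Eb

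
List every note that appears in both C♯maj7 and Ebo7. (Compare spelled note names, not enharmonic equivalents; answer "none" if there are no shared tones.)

C♯maj7: C# E# G# B#
Ebo7: Eb Gb Bbb Dbb
Common to both → none.

none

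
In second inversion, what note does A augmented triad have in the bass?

E#

A augmented triad in root position is A–C#–E#.
Second inversion places the fifth in the bass, which is E#.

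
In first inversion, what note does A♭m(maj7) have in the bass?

A♭m(maj7) = Ab–Cb–Eb–G. First inversion → third in the bass = Cb.

Cb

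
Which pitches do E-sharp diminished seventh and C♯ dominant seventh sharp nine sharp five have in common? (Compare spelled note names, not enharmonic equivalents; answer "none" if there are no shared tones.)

E-sharp B

E-sharp diminished seventh = E-sharp, G-sharp, B, D.
C♯ dominant seventh sharp nine sharp five = C-sharp, E-sharp, G-double-sharp, B, D-double-sharp.
Shared: E-sharp, B.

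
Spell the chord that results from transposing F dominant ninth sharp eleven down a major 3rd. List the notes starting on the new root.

D♭, F, A♭, C♭, E♭, G

A major 3rd down from F is D♭, so the new chord is D♭ dominant ninth sharp eleven.
Root: D♭
Major 3rd (3rd): F
Perfect 5th (5th): A♭
Minor 7th (7th): C♭
Major 9th (9th): E♭
Augmented 11th (11th): G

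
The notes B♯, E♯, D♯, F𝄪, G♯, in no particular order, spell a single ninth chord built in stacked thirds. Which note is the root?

E♯

Stacking in thirds gives E♯ – G♯ – B♯ – D♯ – F𝄪, so E♯ is the root — E♯ minor ninth.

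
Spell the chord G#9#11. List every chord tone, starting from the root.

G♯ B♯ D♯ F♯ A♯ C𝄪

Root G♯, quality dominant ninth sharp eleven:
- root: G♯
- major 3rd: B♯
- perfect 5th: D♯
- minor 7th: F♯
- major 9th: A♯
- augmented 11th: C𝄪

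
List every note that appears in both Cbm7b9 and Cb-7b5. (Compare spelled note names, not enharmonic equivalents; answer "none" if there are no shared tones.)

C♭ E𝄫 B𝄫

Cbm7b9: C♭ E𝄫 G♭ B𝄫 D𝄫
Cb-7b5: C♭ E𝄫 G𝄫 B𝄫
Common to both → C♭, E𝄫, B𝄫.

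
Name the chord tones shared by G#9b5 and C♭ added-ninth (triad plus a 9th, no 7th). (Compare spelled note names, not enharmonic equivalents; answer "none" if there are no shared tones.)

G#9b5: G# B# D F# A#
C♭ added-ninth: Cb Eb Gb Db
Common to both → none.

none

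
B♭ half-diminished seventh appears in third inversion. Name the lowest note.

A-flat

B♭ half-diminished seventh = B-flat–D-flat–F-flat–A-flat. Third inversion → seventh in the bass = A-flat.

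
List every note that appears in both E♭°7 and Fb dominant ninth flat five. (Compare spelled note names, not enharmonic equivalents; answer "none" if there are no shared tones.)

E♭°7 = Eb, Gb, Bbb, Dbb.
Fb dominant ninth flat five = Fb, Ab, Cbb, Ebb, Gb.
Shared: Gb.

Gb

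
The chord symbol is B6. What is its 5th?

F♯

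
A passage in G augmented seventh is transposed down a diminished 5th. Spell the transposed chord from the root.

C#, E#, G##, B

Transposed root: G → C# (diminished 5th down). So we spell C# augmented seventh:
C# — root
E# — major 3rd
G## — augmented 5th
B — minor 7th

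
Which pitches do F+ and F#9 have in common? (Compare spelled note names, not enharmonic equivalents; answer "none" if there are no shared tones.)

F+: F A C#
F#9: F# A# C# E G#
Common to both → C#.

C#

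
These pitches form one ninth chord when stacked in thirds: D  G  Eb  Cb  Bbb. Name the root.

Stacking in thirds gives Cb – Eb – G – Bbb – D, so Cb is the root — Cb dominant seventh sharp nine sharp five.

Cb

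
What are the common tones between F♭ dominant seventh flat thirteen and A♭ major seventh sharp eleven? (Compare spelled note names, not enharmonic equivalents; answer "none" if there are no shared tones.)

A-flat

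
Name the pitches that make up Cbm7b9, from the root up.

Cbm7b9: minor seventh flat nine on C♭.
Root: C♭
Minor 3rd (3rd): E𝄫
Perfect 5th (5th): G♭
Minor 7th (7th): B𝄫
Minor 9th (9th): D𝄫

C♭ – E𝄫 – G♭ – B𝄫 – D𝄫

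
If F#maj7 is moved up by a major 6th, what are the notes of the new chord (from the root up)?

D#, F##, A#, C##

F# up a major 6th → D#. New chord: D# major seventh.
- root: D#
- major 3rd: F##
- perfect 5th: A#
- major 7th: C##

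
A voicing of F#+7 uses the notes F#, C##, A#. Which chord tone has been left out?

The full F#+7 chord is F#, A#, C##, E.
Comparing with the voicing, the minor 7th (7th) — E — is absent.

E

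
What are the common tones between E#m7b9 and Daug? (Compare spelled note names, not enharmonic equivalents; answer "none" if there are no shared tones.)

F♯

E#m7b9 = E♯, G♯, B♯, D♯, F♯.
Daug = D, F♯, A♯.
Shared: F♯.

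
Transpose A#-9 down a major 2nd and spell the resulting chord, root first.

G#  B  D#  F#  A#

Transposed root: A# → G# (major 2nd down). So we spell G# minor ninth:
root → G#
3rd (minor 3rd) → B
5th (perfect 5th) → D#
7th (minor 7th) → F#
9th (major 9th) → A#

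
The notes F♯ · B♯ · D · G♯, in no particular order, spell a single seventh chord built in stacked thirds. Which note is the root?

G♯

Arranged so that each adjacent pair is a third by letter name: G♯ – B♯ – D – F♯.
The bottom of that stack, G♯, is the root (this is G♯ dominant seventh flat five).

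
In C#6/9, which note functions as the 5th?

G♯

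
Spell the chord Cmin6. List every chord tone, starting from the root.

Cmin6 is a minor sixth built on C.
Root: C
Minor 3rd (3rd): Eb
Perfect 5th (5th): G
Major 6th (6th): A

C, Eb, G, A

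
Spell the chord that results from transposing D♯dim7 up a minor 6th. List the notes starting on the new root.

D♯ up a minor 6th → B. New chord: B diminished seventh.
root → B
3rd (minor 3rd) → D
5th (diminished 5th) → F
7th (diminished 7th) → A♭

B D F A♭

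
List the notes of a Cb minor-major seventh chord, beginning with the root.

Root C-flat, quality minor-major seventh:
C-flat — root
E-double-flat — minor 3rd
G-flat — perfect 5th
B-flat — major 7th

C-flat E-double-flat G-flat B-flat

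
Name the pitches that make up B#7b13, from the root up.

B♯  D𝄪  F𝄪  A♯  G♯

Root B♯, quality dominant seventh flat thirteen:
- root: B♯
- major 3rd: D𝄪
- perfect 5th: F𝄪
- minor 7th: A♯
- minor 13th: G♯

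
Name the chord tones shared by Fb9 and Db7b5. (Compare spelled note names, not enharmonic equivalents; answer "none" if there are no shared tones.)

Cb

Fb9: Fb Ab Cb Ebb Gb
Db7b5: Db F Abb Cb
Common to both → Cb.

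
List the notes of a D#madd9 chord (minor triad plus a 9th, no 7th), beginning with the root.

D♯  F♯  A♯  E♯

D#madd9: minor added-ninth on D♯.
Root: D♯
Minor 3rd (3rd): F♯
Perfect 5th (5th): A♯
Major 9th (9th): E♯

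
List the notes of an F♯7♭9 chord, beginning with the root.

F♯, A♯, C♯, E, G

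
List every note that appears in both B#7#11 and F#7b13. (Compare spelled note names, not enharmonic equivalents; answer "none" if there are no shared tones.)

B#7#11: B# D## F## A# E##
F#7b13: F# A# C# E D
Common to both → A#.

A#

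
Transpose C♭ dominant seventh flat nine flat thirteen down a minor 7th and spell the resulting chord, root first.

A minor 7th down from Cb is Db, so the new chord is Db dominant seventh flat nine flat thirteen.
Root: Db
Major 3rd (3rd): F
Perfect 5th (5th): Ab
Minor 7th (7th): Cb
Minor 9th (9th): Ebb
Minor 13th (13th): Bbb

Db  F  Ab  Cb  Ebb  Bbb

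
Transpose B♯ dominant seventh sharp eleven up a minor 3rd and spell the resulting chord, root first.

D#, F##, A#, C#, G##

B# up a minor 3rd → D#. New chord: D# dominant seventh sharp eleven.
root → D#
3rd (major 3rd) → F##
5th (perfect 5th) → A#
7th (minor 7th) → C#
11th (augmented 11th) → G##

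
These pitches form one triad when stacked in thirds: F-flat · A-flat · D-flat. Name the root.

D-flat

Arranged so that each adjacent pair is a third by letter name: D-flat – F-flat – A-flat.
The bottom of that stack, D-flat, is the root (this is D-flat minor triad).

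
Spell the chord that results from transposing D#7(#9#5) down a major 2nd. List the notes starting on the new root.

D# down a major 2nd → C#. New chord: C# dominant seventh sharp nine sharp five.
Root: C#
Major 3rd (3rd): E#
Augmented 5th (5th): G##
Minor 7th (7th): B
Augmented 9th (9th): D##

C#  E#  G##  B  D##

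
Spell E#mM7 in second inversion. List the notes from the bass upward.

B#, D##, E#, G#

In root position, E#mM7 is E#–G#–B#–D##.
Second inversion puts the fifth (B#) in the bass.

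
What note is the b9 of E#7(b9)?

Root of E#7(b9) = E#. The 9th is a minor 9th: E# up a minor 9th → F#.

F#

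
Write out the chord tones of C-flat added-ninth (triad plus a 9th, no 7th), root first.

Cb Eb Gb Db

Root Cb, quality added-ninth:
root → Cb
3rd (major 3rd) → Eb
5th (perfect 5th) → Gb
9th (major 9th) → Db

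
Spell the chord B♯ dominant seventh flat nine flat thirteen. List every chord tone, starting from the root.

Root B#, quality dominant seventh flat nine flat thirteen:
root → B#
3rd (major 3rd) → D##
5th (perfect 5th) → F##
7th (minor 7th) → A#
9th (minor 9th) → C#
13th (minor 13th) → G#

B#  D##  F##  A#  C#  G#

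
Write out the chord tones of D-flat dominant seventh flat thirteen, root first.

D-flat  F  A-flat  C-flat  B-double-flat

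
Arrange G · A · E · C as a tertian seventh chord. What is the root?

A

Arranged so that each adjacent pair is a third by letter name: A – C – E – G.
The bottom of that stack, A, is the root (this is A minor seventh).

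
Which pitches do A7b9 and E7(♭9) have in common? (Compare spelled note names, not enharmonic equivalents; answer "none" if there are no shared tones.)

A7b9 = A, C#, E, G, Bb.
E7(♭9) = E, G#, B, D, F.
Shared: E.

E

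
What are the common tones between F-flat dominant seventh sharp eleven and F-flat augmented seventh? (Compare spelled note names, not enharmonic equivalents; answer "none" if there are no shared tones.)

F-flat dominant seventh sharp eleven: F-flat A-flat C-flat E-double-flat B-flat
F-flat augmented seventh: F-flat A-flat C E-double-flat
Common to both → F-flat, A-flat, E-double-flat.

F-flat, A-flat, E-double-flat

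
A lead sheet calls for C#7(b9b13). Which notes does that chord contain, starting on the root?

Root C#, quality dominant seventh flat nine flat thirteen:
Root: C#
Major 3rd (3rd): E#
Perfect 5th (5th): G#
Minor 7th (7th): B
Minor 9th (9th): D
Minor 13th (13th): A

C#  E#  G#  B  D  A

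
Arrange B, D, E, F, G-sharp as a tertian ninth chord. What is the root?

Stacking in thirds gives E – G-sharp – B – D – F, so E is the root — E dominant seventh flat nine.

E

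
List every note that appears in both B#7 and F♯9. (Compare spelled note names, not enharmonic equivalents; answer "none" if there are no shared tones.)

B#7: B# D## F## A#
F♯9: F# A# C# E G#
Common to both → A#.

A#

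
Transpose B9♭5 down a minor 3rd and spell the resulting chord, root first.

G# B# D F# A#

Transposed root: B → G# (minor 3rd down). So we spell G# dominant ninth flat five:
G# — root
B# — major 3rd
D — diminished 5th
F# — minor 7th
A# — major 9th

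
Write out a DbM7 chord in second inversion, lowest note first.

DbM7 = Db–F–Ab–C; second inversion → fifth (Ab) lowest.

Ab  C  Db  F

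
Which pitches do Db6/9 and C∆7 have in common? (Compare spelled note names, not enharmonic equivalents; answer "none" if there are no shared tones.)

Db6/9: Db F Ab Bb Eb
C∆7: C E G B
Common to both → none.

none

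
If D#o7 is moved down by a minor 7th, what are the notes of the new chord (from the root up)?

D# down a minor 7th → E#. New chord: E# diminished seventh.
E# — root
G# — minor 3rd
B — diminished 5th
D — diminished 7th

E#  G#  B  D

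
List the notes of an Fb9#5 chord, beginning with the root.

Fb9#5: dominant ninth sharp five on F♭.
- root: F♭
- major 3rd: A♭
- augmented 5th: C
- minor 7th: E𝄫
- major 9th: G♭

F♭ A♭ C E𝄫 G♭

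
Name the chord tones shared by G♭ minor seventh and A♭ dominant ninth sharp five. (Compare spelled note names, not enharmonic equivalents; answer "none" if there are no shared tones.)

G♭ minor seventh = G-flat, B-double-flat, D-flat, F-flat.
A♭ dominant ninth sharp five = A-flat, C, E, G-flat, B-flat.
Shared: G-flat.

G-flat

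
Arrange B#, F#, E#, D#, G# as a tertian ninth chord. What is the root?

E#

Stacking in thirds gives E# – G# – B# – D# – F#, so E# is the root — E# minor seventh flat nine.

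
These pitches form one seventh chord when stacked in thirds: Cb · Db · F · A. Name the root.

Stacking in thirds gives Db – F – A – Cb, so Db is the root — Db augmented seventh.

Db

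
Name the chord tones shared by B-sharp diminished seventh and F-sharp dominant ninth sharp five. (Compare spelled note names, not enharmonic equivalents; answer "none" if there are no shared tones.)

B-sharp diminished seventh = B♯, D♯, F♯, A.
F-sharp dominant ninth sharp five = F♯, A♯, C𝄪, E, G♯.
Shared: F♯.

F♯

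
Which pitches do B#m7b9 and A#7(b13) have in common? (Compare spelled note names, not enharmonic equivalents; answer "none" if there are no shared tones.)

B#m7b9 = B#, D#, F##, A#, C#.
A#7(b13) = A#, C##, E#, G#, F#.
Shared: A#.

A#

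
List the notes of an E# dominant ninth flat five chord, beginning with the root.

E-sharp – G-double-sharp – B – D-sharp – F-double-sharp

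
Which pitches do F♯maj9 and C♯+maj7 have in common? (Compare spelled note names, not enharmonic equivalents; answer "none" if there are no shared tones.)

C♯ E♯

F♯maj9: F♯ A♯ C♯ E♯ G♯
C♯+maj7: C♯ E♯ G𝄪 B♯
Common to both → C♯, E♯.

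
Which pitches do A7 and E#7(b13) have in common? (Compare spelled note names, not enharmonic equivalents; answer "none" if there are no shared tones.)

C#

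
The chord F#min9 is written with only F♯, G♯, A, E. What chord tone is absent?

C♯

The full F#min9 chord is F♯, A, C♯, E, G♯.
Comparing with the voicing, the perfect 5th (5th) — C♯ — is absent.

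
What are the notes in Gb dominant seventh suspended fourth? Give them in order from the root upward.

G♭  C♭  D♭  F♭

Gb dominant seventh suspended fourth is a dominant seventh suspended fourth built on G♭.
G♭ — root
C♭ — perfect 4th
D♭ — perfect 5th
F♭ — minor 7th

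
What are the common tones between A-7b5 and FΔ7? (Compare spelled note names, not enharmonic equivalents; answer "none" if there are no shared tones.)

A-7b5 = A, C, E♭, G.
FΔ7 = F, A, C, E.
Shared: A, C.

A, C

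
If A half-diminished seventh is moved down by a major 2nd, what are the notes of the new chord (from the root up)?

G  Bb  Db  F

Transposed root: A → G (major 2nd down). So we spell G half-diminished seventh:
root → G
3rd (minor 3rd) → Bb
5th (diminished 5th) → Db
7th (minor 7th) → F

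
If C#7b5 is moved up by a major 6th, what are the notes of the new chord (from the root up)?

A♯  C𝄪  E  G♯

C♯ up a major 6th → A♯. New chord: A♯ dominant seventh flat five.
root → A♯
3rd (major 3rd) → C𝄪
5th (diminished 5th) → E
7th (minor 7th) → G♯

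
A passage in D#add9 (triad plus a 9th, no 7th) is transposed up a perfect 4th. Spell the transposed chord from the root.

A perfect 4th up from D♯ is G♯, so the new chord is G♯ added-ninth.
- root: G♯
- major 3rd: B♯
- perfect 5th: D♯
- major 9th: A♯

G♯ B♯ D♯ A♯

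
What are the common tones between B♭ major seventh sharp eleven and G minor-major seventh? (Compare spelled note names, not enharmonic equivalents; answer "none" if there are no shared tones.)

B♭ major seventh sharp eleven = B-flat, D, F, A, E.
G minor-major seventh = G, B-flat, D, F-sharp.
Shared: B-flat, D.

B-flat – D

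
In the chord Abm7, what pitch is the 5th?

Abm7 is built on Ab; its 5th is a perfect 5th above the root.
A fifth above A uses the letter E, and the perfect 5th above Ab is Eb.

Eb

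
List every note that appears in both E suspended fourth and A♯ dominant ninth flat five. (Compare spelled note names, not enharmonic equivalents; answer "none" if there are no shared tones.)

E suspended fourth = E, A, B.
A♯ dominant ninth flat five = A-sharp, C-double-sharp, E, G-sharp, B-sharp.
Shared: E.

E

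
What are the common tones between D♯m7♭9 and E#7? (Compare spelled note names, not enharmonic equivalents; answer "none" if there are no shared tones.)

D♯m7♭9: D# F# A# C# E
E#7: E# G## B# D#
Common to both → D#.

D#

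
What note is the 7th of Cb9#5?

B𝄫

Root of Cb9#5 = C♭. The 7th is a minor 7th: C♭ up a minor 7th → B𝄫.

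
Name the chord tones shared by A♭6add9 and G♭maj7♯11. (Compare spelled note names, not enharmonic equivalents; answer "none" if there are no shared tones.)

A♭6add9 = Ab, C, Eb, F, Bb.
G♭maj7♯11 = Gb, Bb, Db, F, C.
Shared: C, F, Bb.

C – F – Bb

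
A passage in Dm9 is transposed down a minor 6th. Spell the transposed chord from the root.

A minor 6th down from D is F#, so the new chord is F# minor ninth.
F# — root
A — minor 3rd
C# — perfect 5th
E — minor 7th
G# — major 9th

F#, A, C#, E, G#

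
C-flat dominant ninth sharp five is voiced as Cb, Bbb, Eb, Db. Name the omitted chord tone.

G

The full C-flat dominant ninth sharp five chord is Cb, Eb, G, Bbb, Db.
Comparing with the voicing, the augmented 5th (5th) — G — is absent.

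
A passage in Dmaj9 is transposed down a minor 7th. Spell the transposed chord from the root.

E G♯ B D♯ F♯

D down a minor 7th → E. New chord: E major ninth.
- root: E
- major 3rd: G♯
- perfect 5th: B
- major 7th: D♯
- major 9th: F♯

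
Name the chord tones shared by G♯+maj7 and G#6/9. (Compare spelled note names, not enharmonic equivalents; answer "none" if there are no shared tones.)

G♯ – B♯

G♯+maj7: G♯ B♯ D𝄪 F𝄪
G#6/9: G♯ B♯ D♯ E♯ A♯
Common to both → G♯, B♯.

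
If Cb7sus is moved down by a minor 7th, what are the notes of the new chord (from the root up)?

A minor 7th down from Cb is Db, so the new chord is Db dominant seventh suspended fourth.
- root: Db
- perfect 4th: Gb
- perfect 5th: Ab
- minor 7th: Cb

Db  Gb  Ab  Cb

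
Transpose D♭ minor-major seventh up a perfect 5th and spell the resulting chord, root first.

Ab, Cb, Eb, G

Db up a perfect 5th → Ab. New chord: Ab minor-major seventh.
Ab — root
Cb — minor 3rd
Eb — perfect 5th
G — major 7th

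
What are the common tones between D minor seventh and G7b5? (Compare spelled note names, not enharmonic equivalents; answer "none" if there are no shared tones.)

F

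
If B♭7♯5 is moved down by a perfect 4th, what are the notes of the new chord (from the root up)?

F, A, C#, Eb

A perfect 4th down from Bb is F, so the new chord is F augmented seventh.
Root: F
Major 3rd (3rd): A
Augmented 5th (5th): C#
Minor 7th (7th): Eb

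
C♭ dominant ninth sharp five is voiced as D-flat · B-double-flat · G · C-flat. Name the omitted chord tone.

C♭ dominant ninth sharp five = C-flat, E-flat, G, B-double-flat, D-flat. The voicing lacks the 3rd (major 3rd), E-flat.

E-flat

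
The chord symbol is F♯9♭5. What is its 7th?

E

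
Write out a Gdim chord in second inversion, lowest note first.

Db, G, Bb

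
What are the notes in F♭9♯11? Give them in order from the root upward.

F♭ A♭ C♭ E𝄫 G♭ B♭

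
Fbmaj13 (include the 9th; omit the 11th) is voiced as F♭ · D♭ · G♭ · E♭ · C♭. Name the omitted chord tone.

A♭

The full Fbmaj13 chord is F♭, A♭, C♭, E♭, G♭, D♭.
Comparing with the voicing, the major 3rd (3rd) — A♭ — is absent.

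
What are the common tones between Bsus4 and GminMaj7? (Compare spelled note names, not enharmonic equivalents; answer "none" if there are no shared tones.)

F#

Bsus4: B E F#
GminMaj7: G Bb D F#
Common to both → F#.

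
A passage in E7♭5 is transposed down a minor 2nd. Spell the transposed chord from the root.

Transposed root: E → D# (minor 2nd down). So we spell D# dominant seventh flat five:
Root: D#
Major 3rd (3rd): F##
Diminished 5th (5th): A
Minor 7th (7th): C#

D# F## A C#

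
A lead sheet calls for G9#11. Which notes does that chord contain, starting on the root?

Root G, quality dominant ninth sharp eleven:
root → G
3rd (major 3rd) → B
5th (perfect 5th) → D
7th (minor 7th) → F
9th (major 9th) → A
11th (augmented 11th) → C♯

G – B – D – F – A – C♯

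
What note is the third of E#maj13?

G##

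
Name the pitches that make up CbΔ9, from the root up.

C♭  E♭  G♭  B♭  D♭

Root C♭, quality major ninth:
C♭ — root
E♭ — major 3rd
G♭ — perfect 5th
B♭ — major 7th
D♭ — major 9th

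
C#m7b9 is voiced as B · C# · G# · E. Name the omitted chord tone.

D

The full C#m7b9 chord is C#, E, G#, B, D.
Comparing with the voicing, the minor 9th (9th) — D — is absent.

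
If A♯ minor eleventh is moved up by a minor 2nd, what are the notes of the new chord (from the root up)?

A minor 2nd up from A-sharp is B, so the new chord is B minor eleventh.
- root: B
- minor 3rd: D
- perfect 5th: F-sharp
- minor 7th: A
- major 9th: C-sharp
- perfect 11th: E

B, D, F-sharp, A, C-sharp, E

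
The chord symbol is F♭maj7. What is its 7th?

Eb

Root of F♭maj7 = Fb. The 7th is a major 7th: Fb up a major 7th → Eb.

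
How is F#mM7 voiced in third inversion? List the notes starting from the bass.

In root position, F#mM7 is F#–A–C#–E#.
Third inversion puts the seventh (E#) in the bass.

E#, F#, A, C#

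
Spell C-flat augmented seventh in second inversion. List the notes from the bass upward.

C-flat augmented seventh = C-flat–E-flat–G–B-double-flat; second inversion → fifth (G) lowest.

G B-double-flat C-flat E-flat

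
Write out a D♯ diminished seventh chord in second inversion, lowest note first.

In root position, D♯ diminished seventh is D#–F#–A–C.
Second inversion puts the fifth (A) in the bass.

A, C, D#, F#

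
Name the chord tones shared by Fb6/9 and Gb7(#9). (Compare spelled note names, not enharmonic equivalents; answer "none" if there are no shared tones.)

Fb6/9: Fb Ab Cb Db Gb
Gb7(#9): Gb Bb Db Fb A
Common to both → Fb, Db, Gb.

Fb, Db, Gb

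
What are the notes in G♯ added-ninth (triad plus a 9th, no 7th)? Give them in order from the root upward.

G#, B#, D#, A#

G♯ added-ninth is an added-ninth built on G#.
G# — root
B# — major 3rd
D# — perfect 5th
A# — major 9th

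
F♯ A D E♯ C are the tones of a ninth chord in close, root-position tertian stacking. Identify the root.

D

Arranged so that each adjacent pair is a third by letter name: D – F♯ – A – C – E♯.
The bottom of that stack, D, is the root (this is D dominant seventh sharp nine).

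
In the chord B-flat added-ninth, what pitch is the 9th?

B-flat added-ninth is built on B-flat; its 9th is a major 9th above the root.
A second above B uses the letter C, and the major 9th above B-flat is C.

C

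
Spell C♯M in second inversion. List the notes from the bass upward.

C♯M = C#–E#–G#; second inversion → fifth (G#) lowest.

G#, C#, E#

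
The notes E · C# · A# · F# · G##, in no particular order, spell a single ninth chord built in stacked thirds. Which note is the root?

F#

Arranged so that each adjacent pair is a third by letter name: F# – A# – C# – E – G##.
The bottom of that stack, F#, is the root (this is F# dominant seventh sharp nine).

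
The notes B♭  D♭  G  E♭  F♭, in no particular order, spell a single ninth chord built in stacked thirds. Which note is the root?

E♭

Stacking in thirds gives E♭ – G – B♭ – D♭ – F♭, so E♭ is the root — E♭ dominant seventh flat nine.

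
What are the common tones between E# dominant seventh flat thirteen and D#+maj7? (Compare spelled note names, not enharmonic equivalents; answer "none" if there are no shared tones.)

D#

E# dominant seventh flat thirteen = E#, G##, B#, D#, C#.
D#+maj7 = D#, F##, A##, C##.
Shared: D#.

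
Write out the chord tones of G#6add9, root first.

G#6add9: six-nine on G#.
G# — root
B# — major 3rd
D# — perfect 5th
E# — major 6th
A# — major 9th

G# B# D# E# A#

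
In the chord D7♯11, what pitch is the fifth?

A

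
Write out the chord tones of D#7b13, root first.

D♯  F𝄪  A♯  C♯  B

D#7b13: dominant seventh flat thirteen on D♯.
Root: D♯
Major 3rd (3rd): F𝄪
Perfect 5th (5th): A♯
Minor 7th (7th): C♯
Minor 13th (13th): B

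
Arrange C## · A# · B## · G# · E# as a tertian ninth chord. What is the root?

Stacking in thirds gives A# – C## – E# – G# – B##, so A# is the root — A# dominant seventh sharp nine.

A#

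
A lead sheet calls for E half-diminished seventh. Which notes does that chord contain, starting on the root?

E, G, B-flat, D

Root E, quality half-diminished seventh:
Root: E
Minor 3rd (3rd): G
Diminished 5th (5th): B-flat
Minor 7th (7th): D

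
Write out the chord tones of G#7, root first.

G#7: dominant seventh on G#.
Root: G#
Major 3rd (3rd): B#
Perfect 5th (5th): D#
Minor 7th (7th): F#

G#, B#, D#, F#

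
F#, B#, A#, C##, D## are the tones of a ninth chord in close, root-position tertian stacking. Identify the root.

B#

Arranged so that each adjacent pair is a third by letter name: B# – D## – F# – A# – C##.
The bottom of that stack, B#, is the root (this is B# dominant ninth flat five).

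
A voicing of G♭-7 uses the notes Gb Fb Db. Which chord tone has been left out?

Bbb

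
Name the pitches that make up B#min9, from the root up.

B#, D#, F##, A#, C##

Root B#, quality minor ninth:
Root: B#
Minor 3rd (3rd): D#
Perfect 5th (5th): F##
Minor 7th (7th): A#
Major 9th (9th): C##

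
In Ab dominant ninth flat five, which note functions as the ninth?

Root of Ab dominant ninth flat five = A♭. The 9th is a major 9th: A♭ up a major 9th → B♭.

B♭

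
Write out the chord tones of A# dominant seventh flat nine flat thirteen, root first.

Root A#, quality dominant seventh flat nine flat thirteen:
A# — root
C## — major 3rd
E# — perfect 5th
G# — minor 7th
B — minor 9th
F# — minor 13th

A#, C##, E#, G#, B, F#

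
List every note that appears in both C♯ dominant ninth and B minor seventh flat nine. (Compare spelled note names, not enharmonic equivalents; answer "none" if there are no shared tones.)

C♯ dominant ninth: C-sharp E-sharp G-sharp B D-sharp
B minor seventh flat nine: B D F-sharp A C
Common to both → B.

B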